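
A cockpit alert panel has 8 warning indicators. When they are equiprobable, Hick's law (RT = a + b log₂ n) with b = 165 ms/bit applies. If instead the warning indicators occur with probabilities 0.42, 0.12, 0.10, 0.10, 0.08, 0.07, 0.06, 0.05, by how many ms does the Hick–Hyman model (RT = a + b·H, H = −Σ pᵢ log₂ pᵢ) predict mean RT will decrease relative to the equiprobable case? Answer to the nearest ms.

The RT saving is b·ΔH. Equiprobable H₀ = log₂(8) = 3.0000 bits; with the given probabilities H = 2.5768 bits.
b·(H₀ − H) = 165 × (3.0000 − 2.5768) = 69.83 ms.

70 ms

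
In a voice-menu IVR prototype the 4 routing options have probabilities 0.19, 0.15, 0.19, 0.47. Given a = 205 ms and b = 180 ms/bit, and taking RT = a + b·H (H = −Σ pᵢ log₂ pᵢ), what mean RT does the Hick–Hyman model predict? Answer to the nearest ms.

535 ms

Entropy contributions −pᵢ log₂ pᵢ: 0.4552, 0.4105, 0.4552, 0.5120; sum H = 1.8330 bits.
RT = a + bH = 205 + 180·1.8330 = 534.93 ms.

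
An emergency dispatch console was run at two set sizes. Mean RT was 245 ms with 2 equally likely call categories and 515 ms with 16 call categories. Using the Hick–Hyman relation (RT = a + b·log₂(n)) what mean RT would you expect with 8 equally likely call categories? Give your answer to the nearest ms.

RT is linear in log₂ n, so two points fix the line:
  b = (515 − 245) / (log₂ 16 − log₂ 2) = 270 / (4 − 1) = 90 ms/bit
  a = 245 − 90 × 1 = 155 ms
Then RT(8) = 155 + 90 × log₂ 8 = 155 + 90 × 3 ≈ 425.000 ms.

425 ms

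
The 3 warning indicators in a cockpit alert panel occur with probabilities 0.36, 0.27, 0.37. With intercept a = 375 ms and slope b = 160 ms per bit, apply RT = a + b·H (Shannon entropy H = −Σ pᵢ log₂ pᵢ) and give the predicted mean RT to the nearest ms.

H = 0.36·log₂(1/0.36) + 0.27·log₂(1/0.27) + 0.37·log₂(1/0.37) = 1.5714 bits.
RT = 375 + 160 × 1.5714 = 626.42 ms.

626 ms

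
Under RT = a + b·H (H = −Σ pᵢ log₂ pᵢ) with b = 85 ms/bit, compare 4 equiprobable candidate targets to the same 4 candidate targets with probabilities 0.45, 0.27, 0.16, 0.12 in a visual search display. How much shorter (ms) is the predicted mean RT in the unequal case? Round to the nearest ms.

Equiprobable entropy H₀ = log₂ 4 = 2.0000 bits.
Skewed entropy H = −Σ pᵢ log₂ pᵢ = 1.8185 bits.
ΔRT = b·(H₀ − H) = 85 × 0.1815 = 15.43 ms.

15 ms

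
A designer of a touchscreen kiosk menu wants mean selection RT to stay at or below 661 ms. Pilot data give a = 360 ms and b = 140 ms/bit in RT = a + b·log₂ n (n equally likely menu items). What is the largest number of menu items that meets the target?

4

Set 360 + 140·log₂ n ≤ 661 → log₂ n ≤ (661 − 360)/140 = 2.1500.
So n ≤ 2^2.1500 = 4.438; the largest integer n is 4.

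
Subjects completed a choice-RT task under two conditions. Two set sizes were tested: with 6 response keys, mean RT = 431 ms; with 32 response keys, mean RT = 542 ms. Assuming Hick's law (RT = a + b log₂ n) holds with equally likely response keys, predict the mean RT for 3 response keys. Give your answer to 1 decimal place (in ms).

385.0 ms

Solve the two-equation system in a and b:
  b = (542 − 431) / (log₂ 32 − log₂ 6) = 111 / (5 − 2.5850) = 45.962 ms/bit
  a = 431 − 45.962 × 2.5850 = 312.190 ms
Then RT(3) = 312.190 + 45.962 × log₂ 3 = 312.190 + 45.962 × 1.5850 ≈ 385.038 ms.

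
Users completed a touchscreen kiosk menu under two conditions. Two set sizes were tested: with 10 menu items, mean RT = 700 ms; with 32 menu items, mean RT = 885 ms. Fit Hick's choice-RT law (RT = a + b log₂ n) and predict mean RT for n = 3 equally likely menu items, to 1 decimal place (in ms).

508.5 ms

RT is linear in log₂ n, so two points fix the line:
  b = (885 − 700) / (log₂ 32 − log₂ 10) = 185 / (5 − 3.3219) = 110.246 ms/bit
  a = 700 − 110.246 × 3.3219 = 333.772 ms
Then RT(3) = 333.772 + 110.246 × log₂ 3 = 333.772 + 110.246 × 1.5850 ≈ 508.507 ms.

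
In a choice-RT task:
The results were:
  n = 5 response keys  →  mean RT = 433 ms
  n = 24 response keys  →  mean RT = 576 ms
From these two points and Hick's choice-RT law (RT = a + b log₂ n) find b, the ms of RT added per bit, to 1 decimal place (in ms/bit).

Slope: b = (576 − 433) / (log₂ 24 − log₂ 5) = 143/2.2630 = 63.189 ms/bit.

63.2 ms/bit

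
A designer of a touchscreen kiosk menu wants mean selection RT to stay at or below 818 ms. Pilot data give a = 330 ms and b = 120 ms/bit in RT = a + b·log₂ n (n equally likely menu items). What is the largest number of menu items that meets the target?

120·log₂ n ≤ 818 − 330 = 488, giving log₂ n ≤ 4.0667 and n ≤ 16.757. The largest whole number is 16.

16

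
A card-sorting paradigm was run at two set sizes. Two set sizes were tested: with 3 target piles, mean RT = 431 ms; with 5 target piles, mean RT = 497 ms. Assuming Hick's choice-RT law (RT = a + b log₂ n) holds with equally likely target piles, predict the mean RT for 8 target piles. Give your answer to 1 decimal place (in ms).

Fit slope and intercept:
  b = (497 − 431) / (log₂ 5 − log₂ 3) = 66 / (2.3219 − 1.5850) = 89.556 ms/bit
  a = 431 − 89.556 × 1.5850 = 289.056 ms
Then RT(8) = 289.056 + 89.556 × log₂ 8 = 289.056 + 89.556 × 3 ≈ 557.726 ms.

557.7 ms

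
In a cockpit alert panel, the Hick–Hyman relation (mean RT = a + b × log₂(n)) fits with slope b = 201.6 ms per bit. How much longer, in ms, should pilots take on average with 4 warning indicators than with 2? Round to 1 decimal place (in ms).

The intercept a cancels: ΔRT = b·(log₂ n₂ − log₂ n₁) = b·log₂(n₂/n₁).
log₂(4) − log₂(2) = log₂(4/2) = log₂(2) = 1.
ΔRT = 201.6 × 1.0000 = 201.600 ms.

201.6 ms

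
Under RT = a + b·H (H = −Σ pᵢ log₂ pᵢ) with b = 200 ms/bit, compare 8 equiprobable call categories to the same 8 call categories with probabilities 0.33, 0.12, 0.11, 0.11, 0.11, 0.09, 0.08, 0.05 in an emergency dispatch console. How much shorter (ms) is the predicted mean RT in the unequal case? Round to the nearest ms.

Equiprobable entropy H₀ = log₂ 8 = 3.0000 bits.
Skewed entropy H = −Σ pᵢ log₂ pᵢ = 2.7660 bits.
ΔRT = b·(H₀ − H) = 200 × 0.2340 = 46.80 ms.

47 ms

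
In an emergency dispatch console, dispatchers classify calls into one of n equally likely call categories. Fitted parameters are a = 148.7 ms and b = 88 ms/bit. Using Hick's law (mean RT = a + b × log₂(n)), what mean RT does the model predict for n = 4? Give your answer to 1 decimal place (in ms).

324.7 ms

log₂(4) = 2 bits, so RT = 148.7 + 88 × 2 ≈ 324.700 ms.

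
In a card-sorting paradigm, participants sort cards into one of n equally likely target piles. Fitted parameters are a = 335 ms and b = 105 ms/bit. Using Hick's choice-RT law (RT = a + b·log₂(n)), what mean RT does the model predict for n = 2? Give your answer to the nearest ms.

log₂(2) = 1 bits, so RT = 335 + 105 × 1 ≈ 440.000 ms.

440 ms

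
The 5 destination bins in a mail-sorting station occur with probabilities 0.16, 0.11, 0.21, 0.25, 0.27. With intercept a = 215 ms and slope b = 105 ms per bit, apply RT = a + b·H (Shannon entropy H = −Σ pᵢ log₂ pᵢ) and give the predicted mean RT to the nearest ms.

Entropy contributions −pᵢ log₂ pᵢ: 0.4230, 0.3503, 0.4728, 0.5000, 0.5100; sum H = 2.2561 bits.
RT = a + bH = 215 + 105·2.2561 = 451.90 ms.

452 ms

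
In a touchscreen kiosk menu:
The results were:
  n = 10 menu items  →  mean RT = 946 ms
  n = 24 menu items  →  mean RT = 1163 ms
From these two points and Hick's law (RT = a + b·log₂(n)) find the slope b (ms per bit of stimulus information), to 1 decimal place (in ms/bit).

b = (RT₂ − RT₁)/(log₂ n₂ − log₂ n₁) = (1163 − 946)/(4.5850 − 3.3219) = 171.808 ms/bit.

171.8 ms/bit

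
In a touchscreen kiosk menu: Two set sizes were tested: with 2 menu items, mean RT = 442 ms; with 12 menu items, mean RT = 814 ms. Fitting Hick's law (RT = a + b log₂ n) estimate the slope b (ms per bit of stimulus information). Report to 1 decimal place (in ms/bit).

143.9 ms/bit

The slope on a log₂ axis is (814 − 442) / (3.5850 − 1) = 143.909 ms/bit.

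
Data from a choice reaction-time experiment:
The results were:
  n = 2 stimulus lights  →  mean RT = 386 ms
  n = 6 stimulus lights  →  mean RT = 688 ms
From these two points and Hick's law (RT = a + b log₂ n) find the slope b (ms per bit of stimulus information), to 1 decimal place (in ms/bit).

190.5 ms/bit

The slope on a log₂ axis is (688 − 386) / (2.5850 − 1) = 190.541 ms/bit.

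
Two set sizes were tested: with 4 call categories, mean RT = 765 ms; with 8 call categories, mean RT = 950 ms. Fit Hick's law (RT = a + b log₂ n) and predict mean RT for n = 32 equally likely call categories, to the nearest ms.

1320 ms

With log₂ n on the abscissa the relation is linear; from the two conditions:
  b = (950 − 765) / (log₂ 8 − log₂ 4) = 185 / (3 − 2) = 185 ms/bit
  a = 765 − 185 × 2 = 395 ms
Then RT(32) = 395 + 185 × log₂ 32 = 395 + 185 × 5 ≈ 1320.000 ms.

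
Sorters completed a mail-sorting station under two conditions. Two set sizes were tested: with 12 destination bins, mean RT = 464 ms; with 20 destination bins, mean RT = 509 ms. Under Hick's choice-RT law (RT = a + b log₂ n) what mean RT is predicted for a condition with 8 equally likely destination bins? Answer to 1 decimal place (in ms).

428.3 ms

Fit slope and intercept:
  b = (509 − 464) / (log₂ 20 − log₂ 12) = 45 / (4.3219 − 3.5850) = 61.061 ms/bit
  a = 464 − 61.061 × 3.5850 = 245.098 ms
Then RT(8) = 245.098 + 61.061 × log₂ 8 = 245.098 + 61.061 × 3 ≈ 428.281 ms.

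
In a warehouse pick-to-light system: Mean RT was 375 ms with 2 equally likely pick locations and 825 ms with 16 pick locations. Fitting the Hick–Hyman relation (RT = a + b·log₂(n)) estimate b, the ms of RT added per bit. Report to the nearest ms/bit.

Slope: b = (825 − 375) / (log₂ 16 − log₂ 2) = 450/3.0000 = 150 ms/bit.

150 ms/bit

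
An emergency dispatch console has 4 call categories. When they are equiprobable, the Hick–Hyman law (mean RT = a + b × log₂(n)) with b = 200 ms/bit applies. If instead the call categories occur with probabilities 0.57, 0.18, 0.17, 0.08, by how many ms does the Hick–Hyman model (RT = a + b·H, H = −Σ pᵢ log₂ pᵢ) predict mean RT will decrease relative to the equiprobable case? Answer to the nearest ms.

73 ms

The RT saving is b·ΔH. Equiprobable H₀ = log₂(4) = 2.0000 bits; with the given probabilities H = 1.6337 bits.
b·(H₀ − H) = 200 × (2.0000 − 1.6337) = 73.27 ms.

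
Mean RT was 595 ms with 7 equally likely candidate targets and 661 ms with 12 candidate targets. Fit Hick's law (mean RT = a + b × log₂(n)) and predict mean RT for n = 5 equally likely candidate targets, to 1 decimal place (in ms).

553.8 ms

RT is linear in log₂ n, so two points fix the line:
  b = (661 − 595) / (log₂ 12 − log₂ 7) = 66 / (3.5850 − 2.8074) = 84.876 ms/bit
  a = 595 − 84.876 × 2.8074 = 356.724 ms
Then RT(5) = 356.724 + 84.876 × log₂ 5 = 356.724 + 84.876 × 2.3219 ≈ 553.799 ms.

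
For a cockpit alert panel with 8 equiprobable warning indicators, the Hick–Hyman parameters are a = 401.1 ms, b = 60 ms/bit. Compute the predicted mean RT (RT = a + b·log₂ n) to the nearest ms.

log₂(8) = 3 bits, so RT = 401.1 + 60 × 3 ≈ 581.100 ms.

581 ms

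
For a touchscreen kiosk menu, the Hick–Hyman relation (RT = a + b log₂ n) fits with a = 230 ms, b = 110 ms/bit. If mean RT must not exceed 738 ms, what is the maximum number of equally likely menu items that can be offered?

Set 230 + 110·log₂ n ≤ 738 → log₂ n ≤ (738 − 230)/110 = 4.6182.
So n ≤ 2^4.6182 = 24.559; the largest integer n is 24.

24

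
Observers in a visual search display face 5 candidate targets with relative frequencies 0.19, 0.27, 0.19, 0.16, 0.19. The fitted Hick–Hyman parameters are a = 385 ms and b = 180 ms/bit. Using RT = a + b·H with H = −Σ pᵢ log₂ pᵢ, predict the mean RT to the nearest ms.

799 ms

Entropy contributions −pᵢ log₂ pᵢ: 0.4552, 0.5100, 0.4552, 0.4230, 0.4552; sum H = 2.2987 bits.
RT = a + bH = 385 + 180·2.2987 = 798.77 ms.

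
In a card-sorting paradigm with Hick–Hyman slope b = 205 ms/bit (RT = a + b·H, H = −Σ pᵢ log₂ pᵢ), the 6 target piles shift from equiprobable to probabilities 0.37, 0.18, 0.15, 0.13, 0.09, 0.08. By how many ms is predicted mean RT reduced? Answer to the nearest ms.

43 ms

The RT saving is b·ΔH. Equiprobable H₀ = log₂(6) = 2.5850 bits; with the given probabilities H = 2.3734 bits.
b·(H₀ − H) = 205 × (2.5850 − 2.3734) = 43.37 ms.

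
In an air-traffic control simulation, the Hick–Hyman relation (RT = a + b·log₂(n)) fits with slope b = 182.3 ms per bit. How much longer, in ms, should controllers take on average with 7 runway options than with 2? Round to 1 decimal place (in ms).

Only the slope matters, since a is common to both: ΔRT = b·log₂(n₂/n₁).
log₂(7) − log₂(2) = 2.8074 − 1 = 1.8074.
ΔRT = 182.3 × 1.8074 = 329.481 ms.

329.5 ms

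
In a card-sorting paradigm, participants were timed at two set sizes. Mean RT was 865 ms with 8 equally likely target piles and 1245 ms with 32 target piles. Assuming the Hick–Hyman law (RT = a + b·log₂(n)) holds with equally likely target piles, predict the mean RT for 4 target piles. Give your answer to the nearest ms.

675 ms

Solve the two-equation system in a and b:
  b = (1245 − 865) / (log₂ 32 − log₂ 8) = 380 / (5 − 3) = 190 ms/bit
  a = 865 − 190 × 3 = 295 ms
Then RT(4) = 295 + 190 × log₂ 4 = 295 + 190 × 2 ≈ 675.000 ms.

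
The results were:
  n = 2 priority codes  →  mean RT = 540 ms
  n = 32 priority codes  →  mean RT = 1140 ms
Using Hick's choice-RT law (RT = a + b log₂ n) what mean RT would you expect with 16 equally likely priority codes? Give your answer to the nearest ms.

RT is linear in log₂ n, so two points fix the line:
  b = (1140 − 540) / (log₂ 32 − log₂ 2) = 600 / (5 − 1) = 150 ms/bit
  a = 540 − 150 × 1 = 390 ms
Then RT(16) = 390 + 150 × log₂ 16 = 390 + 150 × 4 ≈ 990.000 ms.

990 ms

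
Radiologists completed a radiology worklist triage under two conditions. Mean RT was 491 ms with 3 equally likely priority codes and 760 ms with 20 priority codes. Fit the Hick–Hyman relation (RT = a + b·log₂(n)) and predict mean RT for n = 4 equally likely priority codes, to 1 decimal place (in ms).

531.8 ms

RT is linear in log₂ n, so two points fix the line:
  b = (760 − 491) / (log₂ 20 − log₂ 3) = 269 / (4.3219 − 1.5850) = 98.284 ms/bit
  a = 491 − 98.284 × 1.5850 = 335.224 ms
Then RT(4) = 335.224 + 98.284 × log₂ 4 = 335.224 + 98.284 × 2 ≈ 531.792 ms.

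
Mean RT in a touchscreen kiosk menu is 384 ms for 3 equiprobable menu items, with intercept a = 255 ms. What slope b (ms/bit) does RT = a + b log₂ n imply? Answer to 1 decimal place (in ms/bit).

log₂(3) = 1.5850 bits.
b = (RT − a)/log₂ n = (384 − 255) / 1.5850 = 81.390 ms/bit.

81.4 ms/bit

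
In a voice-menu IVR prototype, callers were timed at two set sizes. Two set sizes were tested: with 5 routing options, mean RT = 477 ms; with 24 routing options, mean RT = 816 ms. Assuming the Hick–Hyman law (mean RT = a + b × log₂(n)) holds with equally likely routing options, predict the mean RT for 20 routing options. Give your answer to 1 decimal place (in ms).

776.6 ms

Fit slope and intercept:
  b = (816 − 477) / (log₂ 24 − log₂ 5) = 339 / (4.5850 − 2.3219) = 149.799 ms/bit
  a = 477 − 149.799 × 2.3219 = 129.178 ms
Then RT(20) = 129.178 + 149.799 × log₂ 20 = 129.178 + 149.799 × 4.3219 ≈ 776.598 ms.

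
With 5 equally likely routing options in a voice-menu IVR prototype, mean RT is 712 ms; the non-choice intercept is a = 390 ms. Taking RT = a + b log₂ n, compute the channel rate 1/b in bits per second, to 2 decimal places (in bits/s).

Choice component = 712 − 390 = 322 ms over log₂(5) = 2.3219 bits.
b = 322 / 2.3219 = 138.678 ms/bit, so 1/b = 7.211 bits/s.

7.21 bits/s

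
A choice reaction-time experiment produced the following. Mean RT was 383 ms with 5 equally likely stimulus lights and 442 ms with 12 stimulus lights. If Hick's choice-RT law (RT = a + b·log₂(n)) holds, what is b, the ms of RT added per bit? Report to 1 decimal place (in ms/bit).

46.7 ms/bit

The slope on a log₂ axis is (442 − 383) / (3.5850 − 2.3219) = 46.713 ms/bit.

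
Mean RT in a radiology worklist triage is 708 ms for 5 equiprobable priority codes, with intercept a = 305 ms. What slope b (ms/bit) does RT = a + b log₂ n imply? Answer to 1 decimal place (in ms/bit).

b = (708 − 305) / log₂(5) = 403 / 2.3219 = 173.563 ms/bit.

173.6 ms/bit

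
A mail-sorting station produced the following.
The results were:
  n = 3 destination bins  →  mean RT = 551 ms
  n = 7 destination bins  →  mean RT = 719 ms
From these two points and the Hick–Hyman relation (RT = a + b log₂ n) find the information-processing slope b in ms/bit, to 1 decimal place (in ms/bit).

137.4 ms/bit

Slope: b = (719 − 551) / (log₂ 7 − log₂ 3) = 168/1.2224 = 137.435 ms/bit.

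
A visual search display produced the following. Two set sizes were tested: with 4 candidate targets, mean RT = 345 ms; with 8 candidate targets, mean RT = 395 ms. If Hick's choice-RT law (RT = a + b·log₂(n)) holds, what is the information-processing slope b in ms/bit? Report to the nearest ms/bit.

50 ms/bit

The slope on a log₂ axis is (395 − 345) / (3 − 2) = 50 ms/bit.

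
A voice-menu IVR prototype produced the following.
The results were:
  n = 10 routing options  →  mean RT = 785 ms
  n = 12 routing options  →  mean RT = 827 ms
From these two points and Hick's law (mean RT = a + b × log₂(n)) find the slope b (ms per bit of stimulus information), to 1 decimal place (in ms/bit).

b = (RT₂ − RT₁)/(log₂ n₂ − log₂ n₁) = (827 − 785)/(3.5850 − 3.3219) = 159.675 ms/bit.

159.7 ms/bit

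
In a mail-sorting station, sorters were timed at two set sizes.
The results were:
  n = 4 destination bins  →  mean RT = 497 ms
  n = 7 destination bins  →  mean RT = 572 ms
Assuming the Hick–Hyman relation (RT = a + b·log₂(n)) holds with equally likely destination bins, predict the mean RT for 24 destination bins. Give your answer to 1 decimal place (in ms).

737.1 ms

Fit slope and intercept:
  b = (572 − 497) / (log₂ 7 − log₂ 4) = 75 / (2.8074 − 2) = 92.896 ms/bit
  a = 497 − 92.896 × 2 = 311.208 ms
Then RT(24) = 311.208 + 92.896 × log₂ 24 = 311.208 + 92.896 × 4.5850 ≈ 737.133 ms.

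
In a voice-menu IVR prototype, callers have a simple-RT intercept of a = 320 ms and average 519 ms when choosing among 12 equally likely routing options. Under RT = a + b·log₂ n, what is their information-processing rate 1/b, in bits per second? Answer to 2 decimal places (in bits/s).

b = (519 − 320)/log₂ 12 = 199/3.5850 = 55.510 ms per bit = 0.05551 s/bit; the reciprocal is 18.015 bits/s.

18.01 bits/s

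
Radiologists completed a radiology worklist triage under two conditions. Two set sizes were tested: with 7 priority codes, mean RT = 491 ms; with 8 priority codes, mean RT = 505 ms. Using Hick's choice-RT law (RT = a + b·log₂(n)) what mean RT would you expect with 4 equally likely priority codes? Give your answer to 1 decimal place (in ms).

432.3 ms

RT is linear in log₂ n, so two points fix the line:
  b = (505 − 491) / (log₂ 8 − log₂ 7) = 14 / (3 − 2.8074) = 72.673 ms/bit
  a = 491 − 72.673 × 2.8074 = 286.982 ms
Then RT(4) = 286.982 + 72.673 × log₂ 4 = 286.982 + 72.673 × 2 ≈ 432.327 ms.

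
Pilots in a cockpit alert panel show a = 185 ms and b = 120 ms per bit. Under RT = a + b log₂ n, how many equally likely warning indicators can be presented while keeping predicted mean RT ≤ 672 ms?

120·log₂ n ≤ 672 − 185 = 487, giving log₂ n ≤ 4.0583 and n ≤ 16.660. The largest whole number is 16.

16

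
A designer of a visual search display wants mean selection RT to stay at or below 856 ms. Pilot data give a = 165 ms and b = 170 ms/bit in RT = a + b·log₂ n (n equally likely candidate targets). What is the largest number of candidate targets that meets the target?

Information budget: (856 − 165)/170 = 4.0647 bits, so n ≤ 2^4.0647 = 16.734 → at most 16.

16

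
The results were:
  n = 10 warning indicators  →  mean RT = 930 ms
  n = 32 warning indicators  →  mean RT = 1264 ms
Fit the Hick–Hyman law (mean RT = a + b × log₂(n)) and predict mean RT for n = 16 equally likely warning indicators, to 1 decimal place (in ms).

1065.0 ms

Solve the two-equation system in a and b:
  b = (1264 − 930) / (log₂ 32 − log₂ 10) = 334 / (5 − 3.3219) = 199.038 ms/bit
  a = 930 − 199.038 × 3.3219 = 268.810 ms
Then RT(16) = 268.810 + 199.038 × log₂ 16 = 268.810 + 199.038 × 4 ≈ 1064.962 ms.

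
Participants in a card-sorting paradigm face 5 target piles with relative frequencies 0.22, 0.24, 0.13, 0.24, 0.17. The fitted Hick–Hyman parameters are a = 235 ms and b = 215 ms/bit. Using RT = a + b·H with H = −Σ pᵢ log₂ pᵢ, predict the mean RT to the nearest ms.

727 ms

Entropy contributions −pᵢ log₂ pᵢ: 0.4806, 0.4941, 0.3826, 0.4941, 0.4346; sum H = 2.2861 bits.
RT = a + bH = 235 + 215·2.2861 = 726.51 ms.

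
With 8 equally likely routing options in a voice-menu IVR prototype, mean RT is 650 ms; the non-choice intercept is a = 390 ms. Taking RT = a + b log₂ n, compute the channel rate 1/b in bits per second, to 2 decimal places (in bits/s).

11.54 bits/s

Choice component = 650 − 390 = 260 ms over log₂(8) = 3 bits.
b = 260 / 3 = 86.667 ms/bit, so 1/b = 11.538 bits/s.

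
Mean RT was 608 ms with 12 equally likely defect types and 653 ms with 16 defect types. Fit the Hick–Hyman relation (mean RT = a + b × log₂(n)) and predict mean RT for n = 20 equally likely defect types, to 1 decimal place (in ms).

687.9 ms

RT is linear in log₂ n, so two points fix the line:
  b = (653 − 608) / (log₂ 16 − log₂ 12) = 45 / (4 − 3.5850) = 108.424 ms/bit
  a = 608 − 108.424 × 3.5850 = 219.304 ms
Then RT(20) = 219.304 + 108.424 × log₂ 20 = 219.304 + 108.424 × 4.3219 ≈ 687.905 ms.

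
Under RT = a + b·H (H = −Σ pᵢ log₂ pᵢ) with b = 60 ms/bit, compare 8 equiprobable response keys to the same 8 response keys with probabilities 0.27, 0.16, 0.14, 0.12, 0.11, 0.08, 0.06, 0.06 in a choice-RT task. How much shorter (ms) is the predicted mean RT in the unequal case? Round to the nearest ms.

Equiprobable entropy H₀ = log₂ 8 = 3.0000 bits.
Skewed entropy H = −Σ pᵢ log₂ pᵢ = 2.8261 bits.
ΔRT = b·(H₀ − H) = 60 × 0.1739 = 10.44 ms.

10 ms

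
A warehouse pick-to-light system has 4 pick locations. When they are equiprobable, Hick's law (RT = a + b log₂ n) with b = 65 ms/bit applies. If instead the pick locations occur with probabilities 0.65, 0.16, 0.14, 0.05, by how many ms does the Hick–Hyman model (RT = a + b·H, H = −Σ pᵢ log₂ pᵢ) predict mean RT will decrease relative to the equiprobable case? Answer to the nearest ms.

36 ms

The RT saving is b·ΔH. Equiprobable H₀ = log₂(4) = 2.0000 bits; with the given probabilities H = 1.4402 bits.
b·(H₀ − H) = 65 × (2.0000 − 1.4402) = 36.39 ms.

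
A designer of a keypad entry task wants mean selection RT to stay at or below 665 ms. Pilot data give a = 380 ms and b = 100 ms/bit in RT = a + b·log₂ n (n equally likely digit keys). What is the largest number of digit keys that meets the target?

7

100·log₂ n ≤ 665 − 380 = 285, giving log₂ n ≤ 2.8500 and n ≤ 7.210. The largest whole number is 7.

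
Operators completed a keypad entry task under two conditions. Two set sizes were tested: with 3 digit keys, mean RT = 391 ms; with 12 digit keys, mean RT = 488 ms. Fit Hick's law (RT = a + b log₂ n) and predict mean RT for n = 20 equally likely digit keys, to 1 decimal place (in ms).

523.7 ms

RT is linear in log₂ n, so two points fix the line:
  b = (488 − 391) / (log₂ 12 − log₂ 3) = 97 / (3.5850 − 1.5850) = 48.500 ms/bit
  a = 391 − 48.500 × 1.5850 = 314.129 ms
Then RT(20) = 314.129 + 48.500 × log₂ 20 = 314.129 + 48.500 × 4.3219 ≈ 523.743 ms.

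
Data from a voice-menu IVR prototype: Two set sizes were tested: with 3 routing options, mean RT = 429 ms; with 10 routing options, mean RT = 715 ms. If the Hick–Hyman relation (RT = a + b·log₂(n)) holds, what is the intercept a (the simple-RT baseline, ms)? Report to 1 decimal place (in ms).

168.0 ms

The slope on a log₂ axis is (715 − 429) / (3.3219 − 1.5850) = 164.655 ms/bit.
a = RT₁ − b·log₂ n₁ = 429 − 164.655 × 1.5850 = 168.028 ms.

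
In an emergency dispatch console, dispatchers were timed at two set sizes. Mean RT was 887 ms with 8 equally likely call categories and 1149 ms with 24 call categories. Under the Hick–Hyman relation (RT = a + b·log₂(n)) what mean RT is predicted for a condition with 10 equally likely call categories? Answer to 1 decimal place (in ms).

Fit slope and intercept:
  b = (1149 − 887) / (log₂ 24 − log₂ 8) = 262 / (4.5850 − 3) = 165.304 ms/bit
  a = 887 − 165.304 × 3 = 391.089 ms
Then RT(10) = 391.089 + 165.304 × log₂ 10 = 391.089 + 165.304 × 3.3219 ≈ 940.216 ms.

940.2 ms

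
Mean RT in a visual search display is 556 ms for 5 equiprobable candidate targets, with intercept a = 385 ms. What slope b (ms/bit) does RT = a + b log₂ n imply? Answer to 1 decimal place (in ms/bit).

5 alternatives carry log₂ 5 = 2.3219 bits; the choice cost is 556 − 385 = 171 ms, so b = 171/2.3219 = 73.646 ms/bit.

73.6 ms/bit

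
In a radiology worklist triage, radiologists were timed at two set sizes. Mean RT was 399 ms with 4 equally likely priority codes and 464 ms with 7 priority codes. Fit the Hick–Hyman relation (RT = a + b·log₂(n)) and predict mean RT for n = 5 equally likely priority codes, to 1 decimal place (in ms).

With log₂ n on the abscissa the relation is linear; from the two conditions:
  b = (464 − 399) / (log₂ 7 − log₂ 4) = 65 / (2.8074 − 2) = 80.510 ms/bit
  a = 399 − 80.510 × 2 = 237.980 ms
Then RT(5) = 237.980 + 80.510 × log₂ 5 = 237.980 + 80.510 × 2.3219 ≈ 424.918 ms.

424.9 ms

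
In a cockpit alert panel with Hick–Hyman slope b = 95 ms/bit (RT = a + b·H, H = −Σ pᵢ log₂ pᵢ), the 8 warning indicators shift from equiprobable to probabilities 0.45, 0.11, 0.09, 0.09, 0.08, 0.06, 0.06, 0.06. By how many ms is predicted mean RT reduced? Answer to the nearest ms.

46 ms

Equiprobable entropy H₀ = log₂ 8 = 3.0000 bits.
Skewed entropy H = −Σ pᵢ log₂ pᵢ = 2.5161 bits.
ΔRT = b·(H₀ − H) = 95 × 0.4839 = 45.97 ms.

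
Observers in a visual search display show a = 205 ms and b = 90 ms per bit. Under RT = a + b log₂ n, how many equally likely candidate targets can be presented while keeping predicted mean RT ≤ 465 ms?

7

Set 205 + 90·log₂ n ≤ 465 → log₂ n ≤ (465 − 205)/90 = 2.8889.
So n ≤ 2^2.8889 = 7.407; the largest integer n is 7.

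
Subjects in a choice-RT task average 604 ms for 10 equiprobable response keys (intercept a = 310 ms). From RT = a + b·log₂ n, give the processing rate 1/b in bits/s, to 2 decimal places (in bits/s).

11.30 bits/s

Choice component = 604 − 310 = 294 ms over log₂(10) = 3.3219 bits.
b = 294 / 3.3219 = 88.503 ms/bit, so 1/b = 11.299 bits/s.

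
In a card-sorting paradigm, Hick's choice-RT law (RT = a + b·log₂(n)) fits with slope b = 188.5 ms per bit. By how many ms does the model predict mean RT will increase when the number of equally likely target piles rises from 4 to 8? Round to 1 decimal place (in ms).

188.5 ms

ΔRT = (a + b log₂ n₂) − (a + b log₂ n₁) = b·(log₂ n₂ − log₂ n₁).
log₂(8) − log₂(4) = log₂(8/4) = log₂(2) = 1.
ΔRT = 188.5 × 1.0000 = 188.500 ms.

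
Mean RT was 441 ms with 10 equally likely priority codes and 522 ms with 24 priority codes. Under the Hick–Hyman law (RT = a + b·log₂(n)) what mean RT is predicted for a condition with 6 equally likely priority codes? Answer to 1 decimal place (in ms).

393.7 ms

Solve the two-equation system in a and b:
  b = (522 − 441) / (log₂ 24 − log₂ 10) = 81 / (4.5850 − 3.3219) = 64.131 ms/bit
  a = 441 − 64.131 × 3.3219 = 227.961 ms
Then RT(6) = 227.961 + 64.131 × log₂ 6 = 227.961 + 64.131 × 2.5850 ≈ 393.737 ms.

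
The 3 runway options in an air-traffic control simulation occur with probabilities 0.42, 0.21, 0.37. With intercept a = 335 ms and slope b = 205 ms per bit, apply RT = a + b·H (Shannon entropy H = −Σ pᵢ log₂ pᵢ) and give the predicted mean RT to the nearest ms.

Entropy contributions −pᵢ log₂ pᵢ: 0.5256, 0.4728, 0.5307; sum H = 1.5292 bits.
RT = a + bH = 335 + 205·1.5292 = 648.49 ms.

648 ms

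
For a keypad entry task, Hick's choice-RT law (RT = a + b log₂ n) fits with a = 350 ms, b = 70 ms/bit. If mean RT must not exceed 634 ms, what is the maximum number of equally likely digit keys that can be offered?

16

Set 350 + 70·log₂ n ≤ 634 → log₂ n ≤ (634 − 350)/70 = 4.0571.
So n ≤ 2^4.0571 = 16.646; the largest integer n is 16.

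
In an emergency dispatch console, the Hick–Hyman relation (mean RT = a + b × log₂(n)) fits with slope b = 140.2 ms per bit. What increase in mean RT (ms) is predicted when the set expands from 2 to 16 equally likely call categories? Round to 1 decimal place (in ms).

Only the slope matters, since a is common to both: ΔRT = b·log₂(n₂/n₁).
log₂(16) − log₂(2) = log₂(16/2) = log₂(8) = 3.
ΔRT = 140.2 × 3.0000 = 420.600 ms.

420.6 ms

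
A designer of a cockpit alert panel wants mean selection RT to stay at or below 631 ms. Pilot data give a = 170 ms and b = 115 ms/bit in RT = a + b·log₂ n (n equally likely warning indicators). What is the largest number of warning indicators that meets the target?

115·log₂ n ≤ 631 − 170 = 461, giving log₂ n ≤ 4.0087 and n ≤ 16.097. The largest whole number is 16.

16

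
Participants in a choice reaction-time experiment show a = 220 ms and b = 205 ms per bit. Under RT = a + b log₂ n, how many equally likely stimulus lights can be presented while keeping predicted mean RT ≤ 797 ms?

7

Set 220 + 205·log₂ n ≤ 797 → log₂ n ≤ (797 − 220)/205 = 2.8146.
So n ≤ 2^2.8146 = 7.035; the largest integer n is 7.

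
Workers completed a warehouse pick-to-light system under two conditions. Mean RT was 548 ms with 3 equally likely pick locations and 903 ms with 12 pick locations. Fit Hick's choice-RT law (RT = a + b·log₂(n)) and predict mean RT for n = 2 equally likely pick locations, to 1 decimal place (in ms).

444.2 ms

RT is linear in log₂ n, so two points fix the line:
  b = (903 − 548) / (log₂ 12 − log₂ 3) = 355 / (3.5850 − 1.5850) = 177.500 ms/bit
  a = 548 − 177.500 × 1.5850 = 266.669 ms
Then RT(2) = 266.669 + 177.500 × log₂ 2 = 266.669 + 177.500 × 1 ≈ 444.169 ms.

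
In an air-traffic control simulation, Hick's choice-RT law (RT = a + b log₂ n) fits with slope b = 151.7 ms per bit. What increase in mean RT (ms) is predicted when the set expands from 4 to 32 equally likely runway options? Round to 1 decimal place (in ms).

455.1 ms

Only the slope matters, since a is common to both: ΔRT = b·log₂(n₂/n₁).
log₂(32) − log₂(4) = log₂(32/4) = log₂(8) = 3.
ΔRT = 151.7 × 3.0000 = 455.100 ms.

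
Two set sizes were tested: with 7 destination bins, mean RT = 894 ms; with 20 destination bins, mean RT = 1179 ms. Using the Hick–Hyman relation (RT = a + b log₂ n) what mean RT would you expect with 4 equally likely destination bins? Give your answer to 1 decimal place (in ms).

Solve the two-equation system in a and b:
  b = (1179 − 894) / (log₂ 20 − log₂ 7) = 285 / (4.3219 − 2.8074) = 188.172 ms/bit
  a = 894 − 188.172 × 2.8074 = 365.735 ms
Then RT(4) = 365.735 + 188.172 × log₂ 4 = 365.735 + 188.172 × 2 ≈ 742.079 ms.

742.1 ms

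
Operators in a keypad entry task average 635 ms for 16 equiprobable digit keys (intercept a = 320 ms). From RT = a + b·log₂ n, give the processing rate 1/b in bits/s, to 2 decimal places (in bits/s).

b = (635 − 320)/log₂ 16 = 315/4 = 78.750 ms per bit = 0.07875 s/bit; the reciprocal is 12.698 bits/s.

12.70 bits/s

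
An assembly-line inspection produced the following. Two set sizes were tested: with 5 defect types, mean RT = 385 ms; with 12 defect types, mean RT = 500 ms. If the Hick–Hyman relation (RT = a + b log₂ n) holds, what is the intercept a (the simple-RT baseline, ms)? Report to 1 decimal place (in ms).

173.6 ms

Slope: b = (500 − 385) / (log₂ 12 − log₂ 5) = 115/1.2630 = 91.051 ms/bit.
Intercept: a = 385 − 91.051·log₂(5) = 173.587 ms.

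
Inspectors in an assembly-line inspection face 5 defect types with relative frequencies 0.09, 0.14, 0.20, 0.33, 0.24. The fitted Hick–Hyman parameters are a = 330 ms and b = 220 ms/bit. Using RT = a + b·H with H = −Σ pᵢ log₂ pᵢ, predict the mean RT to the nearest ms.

Entropy contributions −pᵢ log₂ pᵢ: 0.3127, 0.3971, 0.4644, 0.5278, 0.4941; sum H = 2.1961 bits.
RT = a + bH = 330 + 220·2.1961 = 813.14 ms.

813 ms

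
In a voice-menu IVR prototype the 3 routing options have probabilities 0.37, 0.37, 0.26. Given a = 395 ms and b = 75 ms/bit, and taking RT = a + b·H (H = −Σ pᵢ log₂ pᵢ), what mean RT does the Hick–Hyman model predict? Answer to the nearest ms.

513 ms

H = 0.37·log₂(1/0.37) + 0.37·log₂(1/0.37) + 0.26·log₂(1/0.26) = 1.5667 bits.
RT = 395 + 75 × 1.5667 = 512.51 ms.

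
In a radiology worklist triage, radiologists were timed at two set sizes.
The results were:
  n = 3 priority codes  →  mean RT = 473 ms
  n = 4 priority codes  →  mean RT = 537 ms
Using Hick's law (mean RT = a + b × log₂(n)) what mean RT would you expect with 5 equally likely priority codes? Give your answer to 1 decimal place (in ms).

RT is linear in log₂ n, so two points fix the line:
  b = (537 − 473) / (log₂ 4 − log₂ 3) = 64 / (2 − 1.5850) = 154.203 ms/bit
  a = 473 − 154.203 × 1.5850 = 228.594 ms
Then RT(5) = 228.594 + 154.203 × log₂ 5 = 228.594 + 154.203 × 2.3219 ≈ 586.642 ms.

586.6 ms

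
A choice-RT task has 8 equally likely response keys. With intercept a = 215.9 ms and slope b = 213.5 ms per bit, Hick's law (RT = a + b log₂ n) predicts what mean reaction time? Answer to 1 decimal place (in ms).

log₂(8) = 3 bits, so RT = 215.9 + 213.5 × 3 ≈ 856.400 ms.

856.4 ms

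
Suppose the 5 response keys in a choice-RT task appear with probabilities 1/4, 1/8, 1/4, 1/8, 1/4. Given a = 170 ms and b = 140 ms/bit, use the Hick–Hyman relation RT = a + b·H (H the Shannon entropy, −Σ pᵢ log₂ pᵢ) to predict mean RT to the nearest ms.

485 ms

H = −Σ pᵢ log₂ pᵢ = 0.25·2 + 0.125·3 + 0.25·2 + 0.125·3 + 0.25·2 = 2.250 bits.
RT = 170 + 140 × 2.250 = 485.00 ms.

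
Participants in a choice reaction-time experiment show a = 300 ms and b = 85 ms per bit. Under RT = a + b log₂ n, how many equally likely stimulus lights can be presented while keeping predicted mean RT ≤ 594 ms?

Set 300 + 85·log₂ n ≤ 594 → log₂ n ≤ (594 − 300)/85 = 3.4588.
So n ≤ 2^3.4588 = 10.995; the largest integer n is 10.

10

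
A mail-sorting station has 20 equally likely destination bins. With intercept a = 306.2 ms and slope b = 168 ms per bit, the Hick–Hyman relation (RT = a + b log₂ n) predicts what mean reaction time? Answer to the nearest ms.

1032 ms

log₂(20) = 4.3219 bits, so RT = 306.2 + 168 × 4.3219 ≈ 1032.284 ms.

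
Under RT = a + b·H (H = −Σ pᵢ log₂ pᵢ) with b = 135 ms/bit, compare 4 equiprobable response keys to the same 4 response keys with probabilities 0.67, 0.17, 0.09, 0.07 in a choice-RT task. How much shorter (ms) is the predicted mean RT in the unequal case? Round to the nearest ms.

81 ms

Equiprobable entropy H₀ = log₂ 4 = 2.0000 bits.
Skewed entropy H = −Σ pᵢ log₂ pᵢ = 1.4029 bits.
ΔRT = b·(H₀ − H) = 135 × 0.5971 = 80.61 ms.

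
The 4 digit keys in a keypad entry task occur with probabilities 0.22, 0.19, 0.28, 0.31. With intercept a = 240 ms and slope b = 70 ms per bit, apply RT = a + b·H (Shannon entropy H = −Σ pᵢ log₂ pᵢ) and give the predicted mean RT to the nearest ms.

H = 0.22·log₂(1/0.22) + 0.19·log₂(1/0.19) + 0.28·log₂(1/0.28) + 0.31·log₂(1/0.31) = 1.9738 bits.
RT = 240 + 70 × 1.9738 = 378.17 ms.

378 ms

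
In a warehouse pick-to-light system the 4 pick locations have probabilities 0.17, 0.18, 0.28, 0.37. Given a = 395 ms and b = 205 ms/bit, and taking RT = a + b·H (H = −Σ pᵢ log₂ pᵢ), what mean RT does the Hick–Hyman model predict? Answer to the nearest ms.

H = 0.17·log₂(1/0.17) + 0.18·log₂(1/0.18) + 0.28·log₂(1/0.28) + 0.37·log₂(1/0.37) = 1.9248 bits.
RT = 395 + 205 × 1.9248 = 789.59 ms.

790 ms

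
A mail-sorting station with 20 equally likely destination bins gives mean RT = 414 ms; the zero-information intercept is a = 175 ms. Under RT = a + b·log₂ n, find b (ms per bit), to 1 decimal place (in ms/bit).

55.3 ms/bit

20 alternatives carry log₂ 20 = 4.3219 bits; the choice cost is 414 − 175 = 239 ms, so b = 239/4.3219 = 55.299 ms/bit.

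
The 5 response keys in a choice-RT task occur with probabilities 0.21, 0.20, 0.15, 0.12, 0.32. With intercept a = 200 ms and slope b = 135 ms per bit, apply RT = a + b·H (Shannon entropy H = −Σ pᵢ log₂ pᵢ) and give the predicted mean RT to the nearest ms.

503 ms

Entropy contributions −pᵢ log₂ pᵢ: 0.4728, 0.4644, 0.4105, 0.3671, 0.5260; sum H = 2.2409 bits.
RT = a + bH = 200 + 135·2.2409 = 502.52 ms.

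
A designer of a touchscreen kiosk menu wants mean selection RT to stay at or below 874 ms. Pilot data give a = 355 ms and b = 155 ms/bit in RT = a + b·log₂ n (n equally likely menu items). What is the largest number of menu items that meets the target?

Set 355 + 155·log₂ n ≤ 874 → log₂ n ≤ (874 − 355)/155 = 3.3484.
So n ≤ 2^3.3484 = 10.185; the largest integer n is 10.

10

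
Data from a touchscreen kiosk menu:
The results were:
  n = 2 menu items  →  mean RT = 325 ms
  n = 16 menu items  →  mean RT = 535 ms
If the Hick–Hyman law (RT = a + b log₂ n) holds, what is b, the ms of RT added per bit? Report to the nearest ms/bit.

b = (RT₂ − RT₁)/(log₂ n₂ − log₂ n₁) = (535 − 325)/(4 − 1) = 70 ms/bit.

70 ms/bit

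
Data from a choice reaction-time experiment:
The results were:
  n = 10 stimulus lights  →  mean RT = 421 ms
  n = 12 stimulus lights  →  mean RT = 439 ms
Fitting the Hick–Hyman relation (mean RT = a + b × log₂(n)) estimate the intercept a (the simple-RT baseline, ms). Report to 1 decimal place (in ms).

193.7 ms

Slope: b = (439 − 421) / (log₂ 12 − log₂ 10) = 18/0.2630 = 68.432 ms/bit.
a = RT₁ − b·log₂ n₁ = 421 − 68.432 × 3.3219 = 193.673 ms.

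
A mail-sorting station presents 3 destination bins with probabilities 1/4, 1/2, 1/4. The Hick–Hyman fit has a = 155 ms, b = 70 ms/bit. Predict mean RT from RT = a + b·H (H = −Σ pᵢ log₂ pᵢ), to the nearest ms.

Each term −pᵢ log₂ pᵢ: 0.25·2 + 0.5·1 + 0.25·2; summed, H = 1.500 bits.
Mean RT = a + bH = 155 + 70·1.500 = 260.00 ms.

260 ms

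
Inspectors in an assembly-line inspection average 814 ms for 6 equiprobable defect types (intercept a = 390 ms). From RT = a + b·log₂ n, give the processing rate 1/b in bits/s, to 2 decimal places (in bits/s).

Choice component = 814 − 390 = 424 ms over log₂(6) = 2.5850 bits.
b = 424 / 2.5850 = 164.026 ms/bit, so 1/b = 6.097 bits/s.

6.10 bits/s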